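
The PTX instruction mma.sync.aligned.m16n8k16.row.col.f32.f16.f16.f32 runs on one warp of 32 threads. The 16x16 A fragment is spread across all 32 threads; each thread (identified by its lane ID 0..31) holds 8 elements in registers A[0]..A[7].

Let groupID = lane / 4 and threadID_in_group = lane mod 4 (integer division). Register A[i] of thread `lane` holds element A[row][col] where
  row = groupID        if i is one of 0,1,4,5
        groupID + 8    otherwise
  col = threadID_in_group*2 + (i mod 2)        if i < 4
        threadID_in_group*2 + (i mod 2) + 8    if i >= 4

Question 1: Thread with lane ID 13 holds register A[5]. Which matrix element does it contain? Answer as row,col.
L=13→G=13>>2=3, T=13&3=1
[5]→row 3+0=3  col 1·2+1+8=11

3,11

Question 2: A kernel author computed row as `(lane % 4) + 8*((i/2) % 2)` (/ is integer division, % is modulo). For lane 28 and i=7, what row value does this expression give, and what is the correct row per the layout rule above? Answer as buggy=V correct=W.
buggy=8 correct=15

`(lane % 4) + 8*((i/2) % 2)`[28,7]->8
lane 28->28/4=7, 28 mod 4=0
i=7  r:7+8->15  c:2·0+1+8->9
row: 8 vs 15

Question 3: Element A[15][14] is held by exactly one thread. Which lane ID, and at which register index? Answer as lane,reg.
r=15->g=7,rb=1  c=14->cb=1,t=3,b0=0
L=7*4+3=31  i=1*4+1*2+0=6

31,6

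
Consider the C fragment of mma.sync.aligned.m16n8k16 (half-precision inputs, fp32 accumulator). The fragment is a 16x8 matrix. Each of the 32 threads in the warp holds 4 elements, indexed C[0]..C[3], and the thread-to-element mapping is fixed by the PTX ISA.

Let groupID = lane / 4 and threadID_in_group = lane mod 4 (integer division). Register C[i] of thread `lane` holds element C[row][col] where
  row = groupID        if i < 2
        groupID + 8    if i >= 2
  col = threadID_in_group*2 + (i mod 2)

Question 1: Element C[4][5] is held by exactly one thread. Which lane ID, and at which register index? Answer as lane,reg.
18,1

r=4->g=4,rb=0  c=5->t=2,b0=1
L=4*4+2=18  i=0*2+1=1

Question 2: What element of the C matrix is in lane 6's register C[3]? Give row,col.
lane 6: gid=1 (6/4), tid=2 (6%4)
i=3: r=1+8=9, c=2*2+1=5

9,5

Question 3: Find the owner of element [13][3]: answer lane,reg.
r=13→G=5,rhi=1  c=3→T=1,p=1
L=5*4+1=21  i=1*2+1=3

21,3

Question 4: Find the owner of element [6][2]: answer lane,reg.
r=6⇒gr=6,Rb=0  c=2⇒th=1,odd=0
L=6*4+1=25  i=0*2+0=0

25,0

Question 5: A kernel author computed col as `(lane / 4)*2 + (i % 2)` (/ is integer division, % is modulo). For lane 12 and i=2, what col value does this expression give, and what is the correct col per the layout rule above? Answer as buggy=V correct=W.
`(lane / 4)*2 + (i % 2)`[12,2]->6
lane 12->12/4=3, 12 mod 4=0
i=2  r:3+8->11  c:2·0+0->0
col: 6 vs 0

buggy=6 correct=0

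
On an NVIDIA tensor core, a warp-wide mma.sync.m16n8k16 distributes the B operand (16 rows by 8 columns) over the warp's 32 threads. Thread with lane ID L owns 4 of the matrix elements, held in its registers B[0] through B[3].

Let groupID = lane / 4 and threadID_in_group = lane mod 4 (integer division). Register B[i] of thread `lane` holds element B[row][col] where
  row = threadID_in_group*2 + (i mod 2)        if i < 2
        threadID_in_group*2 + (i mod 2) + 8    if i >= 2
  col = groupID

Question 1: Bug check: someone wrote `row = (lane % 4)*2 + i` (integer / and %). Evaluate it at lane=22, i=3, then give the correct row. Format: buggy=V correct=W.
buggy=7 correct=13

`(lane % 4)*2 + i`[22,3]=>7
lane 22: grp=5 (22/4), tig=2 (22%4)
i=3: r=2*2+1+8=13, c=grp=5
row: 7 vs 13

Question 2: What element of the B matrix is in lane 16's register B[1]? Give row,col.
1,4

lane 16: grp=4 (16/4), tig=0 (16%4)
i=1: r=0*2+1+0=1, c=grp=4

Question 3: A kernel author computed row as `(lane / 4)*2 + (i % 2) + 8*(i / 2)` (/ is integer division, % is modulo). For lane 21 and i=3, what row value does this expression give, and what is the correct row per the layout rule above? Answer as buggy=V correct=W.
`(lane / 4)*2 + (i % 2) + 8*(i / 2)`[21,3]->19
L=21->g=21>>2=5, t=21&3=1
[3]->row 1·2+1+8=11  col g=5
row: 19 vs 11

buggy=19 correct=11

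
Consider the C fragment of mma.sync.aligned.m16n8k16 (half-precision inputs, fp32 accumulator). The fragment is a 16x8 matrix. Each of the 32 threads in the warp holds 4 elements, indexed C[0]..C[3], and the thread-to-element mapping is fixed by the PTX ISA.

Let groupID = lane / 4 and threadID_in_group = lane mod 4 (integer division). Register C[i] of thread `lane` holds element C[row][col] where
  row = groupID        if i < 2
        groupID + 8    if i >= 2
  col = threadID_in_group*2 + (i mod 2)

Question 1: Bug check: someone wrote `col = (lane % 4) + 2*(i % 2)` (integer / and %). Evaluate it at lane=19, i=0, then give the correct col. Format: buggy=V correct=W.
buggy=3 correct=6

`(lane % 4) + 2*(i % 2)`[19,0]->3
L=19->gid=19>>2=4, tid=19&3=3
[0]->row 4+0=4  col 3·2+0=6
col: 3 vs 6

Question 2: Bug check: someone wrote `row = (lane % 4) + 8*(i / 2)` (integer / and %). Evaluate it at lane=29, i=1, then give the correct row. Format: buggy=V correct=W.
buggy=1 correct=7

`(lane % 4) + 8*(i / 2)`[29,1]->1
lane 29: g=7 (29/4), t=1 (29%4)
i=1: r=7+0=7, c=1*2+1=3
row: 1 vs 7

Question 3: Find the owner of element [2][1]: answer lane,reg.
r:2=>grp=2,rB=0  c:1=>tig=0,lo=1
L=2*4+0=8  i=0*2+1=1

8,1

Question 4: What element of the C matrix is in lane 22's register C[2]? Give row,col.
L=22->g=22>>2=5, t=22&3=2
[2]->row 5+8=13  col 2·2+0=4

13,4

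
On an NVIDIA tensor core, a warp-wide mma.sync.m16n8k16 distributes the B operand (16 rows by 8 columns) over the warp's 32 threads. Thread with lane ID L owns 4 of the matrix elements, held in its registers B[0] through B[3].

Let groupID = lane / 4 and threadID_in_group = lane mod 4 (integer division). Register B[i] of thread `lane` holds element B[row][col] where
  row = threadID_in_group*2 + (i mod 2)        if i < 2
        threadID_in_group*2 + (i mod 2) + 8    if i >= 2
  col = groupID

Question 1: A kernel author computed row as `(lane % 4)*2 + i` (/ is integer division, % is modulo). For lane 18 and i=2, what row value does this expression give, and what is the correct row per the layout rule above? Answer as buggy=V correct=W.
buggy=6 correct=12

`(lane % 4)*2 + i`[18,2]=>6
18: grp=4,tig=2
[2] (2*2+0+8,4) = (12,4)
row: 6 vs 12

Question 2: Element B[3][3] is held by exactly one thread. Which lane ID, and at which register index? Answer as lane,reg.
13,1

c=3→G=3  r=3→rhi=0,T=1,p=1
L=3*4+1=13  i=0*2+1=1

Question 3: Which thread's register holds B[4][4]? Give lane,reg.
c=4->g=4  r=4->rb=0,t=2,b0=0
L=4*4+2=18  i=0*2+0=0

18,0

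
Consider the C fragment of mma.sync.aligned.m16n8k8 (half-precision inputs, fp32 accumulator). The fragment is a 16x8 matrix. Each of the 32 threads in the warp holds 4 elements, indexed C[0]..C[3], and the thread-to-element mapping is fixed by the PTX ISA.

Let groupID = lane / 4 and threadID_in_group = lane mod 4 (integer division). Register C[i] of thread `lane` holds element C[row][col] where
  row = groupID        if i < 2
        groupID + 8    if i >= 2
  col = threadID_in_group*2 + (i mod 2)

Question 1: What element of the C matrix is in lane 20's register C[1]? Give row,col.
5,1

L=20->g=20>>2=5, t=20&3=0
[1]->row 5+0=5  col 0·2+1=1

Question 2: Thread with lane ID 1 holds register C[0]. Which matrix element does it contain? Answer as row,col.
lane 1: gid=0 (1/4), tid=1 (1%4)
i=0: r=0+0=0, c=1*2+0=2

0,2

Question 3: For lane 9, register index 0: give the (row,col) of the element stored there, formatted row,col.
2,2

L=9->g=9>>2=2, t=9&3=1
[0]->row 2+0=2  col 1·2+0=2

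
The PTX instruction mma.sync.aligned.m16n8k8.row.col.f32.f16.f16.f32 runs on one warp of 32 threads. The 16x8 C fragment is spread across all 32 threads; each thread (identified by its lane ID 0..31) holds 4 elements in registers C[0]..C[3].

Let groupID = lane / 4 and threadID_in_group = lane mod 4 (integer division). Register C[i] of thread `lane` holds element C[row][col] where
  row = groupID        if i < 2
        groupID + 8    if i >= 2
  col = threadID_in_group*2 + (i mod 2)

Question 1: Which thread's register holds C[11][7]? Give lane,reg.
r=11→G=3,rhi=1  c=7→T=3,p=1
L=3*4+3=15  i=1*2+1=3

15,3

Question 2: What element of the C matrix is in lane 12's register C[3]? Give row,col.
11,1

lane 12: G=3 (12/4), T=0 (12%4)
i=3: r=3+8=11, c=0*2+1=1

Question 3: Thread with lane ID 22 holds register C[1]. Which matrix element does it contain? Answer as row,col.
5,5

22: gid=5,tid=2
[1] (5+0,2*2+1) = (5,5)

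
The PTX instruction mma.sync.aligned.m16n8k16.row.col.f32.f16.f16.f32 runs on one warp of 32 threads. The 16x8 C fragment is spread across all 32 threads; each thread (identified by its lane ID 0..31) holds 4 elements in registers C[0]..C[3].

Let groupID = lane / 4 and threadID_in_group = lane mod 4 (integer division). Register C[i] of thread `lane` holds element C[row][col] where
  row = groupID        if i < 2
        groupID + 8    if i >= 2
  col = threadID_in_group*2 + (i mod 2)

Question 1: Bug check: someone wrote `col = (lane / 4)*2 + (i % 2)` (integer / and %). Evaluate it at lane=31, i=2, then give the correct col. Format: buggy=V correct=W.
`(lane / 4)*2 + (i % 2)`[31,2]->14
lane 31->31/4=7, 31 mod 4=3
i=2  r:7+8->15  c:2·3+0->6
col: 14 vs 6

buggy=14 correct=6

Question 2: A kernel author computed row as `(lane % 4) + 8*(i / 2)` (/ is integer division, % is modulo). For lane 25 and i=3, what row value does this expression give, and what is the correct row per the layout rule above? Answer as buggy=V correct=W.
`(lane % 4) + 8*(i / 2)`[25,3]->9
lane 25->25/4=6, 25 mod 4=1
i=3  r:6+8->14  c:2·1+1->3
row: 9 vs 14

buggy=9 correct=14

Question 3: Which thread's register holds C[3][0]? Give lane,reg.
12,0

r=3->g=3,rb=0  c=0->t=0,b0=0
L=3*4+0=12  i=0*2+0=0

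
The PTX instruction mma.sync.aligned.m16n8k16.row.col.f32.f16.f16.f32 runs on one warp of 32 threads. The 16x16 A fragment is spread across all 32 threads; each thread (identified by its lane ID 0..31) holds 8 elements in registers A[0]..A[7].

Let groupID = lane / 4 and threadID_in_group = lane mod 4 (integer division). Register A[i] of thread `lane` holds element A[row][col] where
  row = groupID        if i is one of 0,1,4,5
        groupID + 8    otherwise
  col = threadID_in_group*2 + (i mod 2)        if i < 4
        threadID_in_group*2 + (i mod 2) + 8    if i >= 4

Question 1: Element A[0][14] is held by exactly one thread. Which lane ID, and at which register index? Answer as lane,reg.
3,4

r=0->g=0,rb=0  c=14->cb=1,t=3,b0=0
L=0*4+3=3  i=1*4+0*2+0=4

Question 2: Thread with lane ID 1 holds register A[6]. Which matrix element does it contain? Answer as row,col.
8,10

lane 1->1/4=0, 1 mod 4=1
i=6  r:0+8->8  c:2·1+0+8->10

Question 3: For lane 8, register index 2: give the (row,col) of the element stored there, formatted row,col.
lane 8: gr=2 (8/4), th=0 (8%4)
i=2: r=2+8=10, c=0*2+0+0=0

10,0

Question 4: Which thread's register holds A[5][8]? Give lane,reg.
20,4

r:5=>grp=5,rB=0  c:8=>cB=1,tig=0,lo=0
L=5*4+0=20  i=1*4+0*2+0=4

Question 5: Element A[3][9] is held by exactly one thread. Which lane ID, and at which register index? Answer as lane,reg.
12,5

r=3->g=3,rb=0  c=9->cb=1,t=0,b0=1
L=3*4+0=12  i=1*4+0*2+1=5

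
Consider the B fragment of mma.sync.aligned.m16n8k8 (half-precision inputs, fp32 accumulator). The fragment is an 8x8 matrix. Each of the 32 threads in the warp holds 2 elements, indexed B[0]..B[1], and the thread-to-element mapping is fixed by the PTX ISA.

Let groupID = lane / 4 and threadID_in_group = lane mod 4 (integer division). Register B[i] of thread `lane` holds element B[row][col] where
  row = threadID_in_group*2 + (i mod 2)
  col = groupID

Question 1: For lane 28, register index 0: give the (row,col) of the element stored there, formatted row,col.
lane 28: gr=7 (28/4), th=0 (28%4)
i=0: r=0*2+0=0, c=gr=7

0,7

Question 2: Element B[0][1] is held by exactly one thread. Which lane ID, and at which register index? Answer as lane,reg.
c: 1->gid=1  r: 0->tid=0,i&1=0
L=1*4+0=4  i=0=0

4,0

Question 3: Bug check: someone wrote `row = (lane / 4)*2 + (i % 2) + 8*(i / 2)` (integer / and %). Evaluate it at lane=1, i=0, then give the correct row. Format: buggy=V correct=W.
buggy=0 correct=2

`(lane / 4)*2 + (i % 2) + 8*(i / 2)`[1,0]->0
L=1->g=1>>2=0, t=1&3=1
[0]->row 1·2+0=2  col g=0
row: 0 vs 2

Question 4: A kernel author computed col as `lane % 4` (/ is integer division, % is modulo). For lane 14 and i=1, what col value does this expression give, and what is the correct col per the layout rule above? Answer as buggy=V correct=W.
buggy=2 correct=3

`lane % 4`[14,1]->2
lane 14: gid=3 (14/4), tid=2 (14%4)
i=1: r=2*2+1=5, c=gid=3
col: 2 vs 3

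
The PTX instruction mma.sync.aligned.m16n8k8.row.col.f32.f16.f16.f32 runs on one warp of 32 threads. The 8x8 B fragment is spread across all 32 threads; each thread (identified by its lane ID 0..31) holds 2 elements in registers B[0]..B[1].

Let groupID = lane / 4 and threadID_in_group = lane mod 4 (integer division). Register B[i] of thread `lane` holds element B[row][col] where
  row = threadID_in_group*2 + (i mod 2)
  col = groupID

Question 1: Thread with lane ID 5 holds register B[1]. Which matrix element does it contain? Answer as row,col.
lane 5=>5/4=1, 5 mod 4=1
i=1  r:2·1+1=>3  c:1

3,1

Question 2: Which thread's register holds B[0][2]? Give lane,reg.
c=2→G=2  r=0→T=0,p=0
L=2*4+0=8  i=0=0

8,0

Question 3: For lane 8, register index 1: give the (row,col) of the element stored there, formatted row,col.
1,2

8: g=2,t=0
[1] (0*2+1,2) = (1,2)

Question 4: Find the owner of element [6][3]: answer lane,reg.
c=3→G=3  r=6→T=3,p=0
L=3*4+3=15  i=0=0

15,0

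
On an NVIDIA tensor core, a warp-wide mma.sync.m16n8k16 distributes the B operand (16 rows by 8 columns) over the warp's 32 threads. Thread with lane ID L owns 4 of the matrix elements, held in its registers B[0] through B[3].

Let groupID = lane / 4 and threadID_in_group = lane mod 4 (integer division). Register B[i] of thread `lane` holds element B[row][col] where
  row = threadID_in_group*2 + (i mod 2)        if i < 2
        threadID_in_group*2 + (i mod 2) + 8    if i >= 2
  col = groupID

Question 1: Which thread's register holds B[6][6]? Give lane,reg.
27,0

c:6=>grp=6  r:6=>rB=0,tig=3,lo=0
L=6*4+3=27  i=0*2+0=0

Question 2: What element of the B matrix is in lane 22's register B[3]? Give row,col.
L=22->gid=22>>2=5, tid=22&3=2
[3]->row 2·2+1+8=13  col gid=5

13,5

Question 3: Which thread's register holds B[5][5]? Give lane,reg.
c=5→G=5  r=5→rhi=0,T=2,p=1
L=5*4+2=22  i=0*2+1=1

22,1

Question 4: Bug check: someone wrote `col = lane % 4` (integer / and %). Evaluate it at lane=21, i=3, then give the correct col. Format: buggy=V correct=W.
`lane % 4`[21,3]->1
21: g=5,t=1
[3] (1*2+1+8,5) = (11,5)
col: 1 vs 5

buggy=1 correct=5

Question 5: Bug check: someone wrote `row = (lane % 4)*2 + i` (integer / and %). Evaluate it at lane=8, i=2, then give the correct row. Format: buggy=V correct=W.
buggy=2 correct=8

`(lane % 4)*2 + i`[8,2]⇒2
L=8⇒gr=8>>2=2, th=8&3=0
[2]⇒row 0·2+0+8=8  col gr=2
row: 2 vs 8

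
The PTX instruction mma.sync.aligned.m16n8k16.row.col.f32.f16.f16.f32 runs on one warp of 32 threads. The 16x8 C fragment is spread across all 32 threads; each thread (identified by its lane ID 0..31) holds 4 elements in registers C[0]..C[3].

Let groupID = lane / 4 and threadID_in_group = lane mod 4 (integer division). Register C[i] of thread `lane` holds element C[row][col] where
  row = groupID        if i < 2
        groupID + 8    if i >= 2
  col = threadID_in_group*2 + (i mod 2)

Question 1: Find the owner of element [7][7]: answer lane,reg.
31,1

r=7→G=7,rhi=0  c=7→T=3,p=1
L=7*4+3=31  i=0*2+1=1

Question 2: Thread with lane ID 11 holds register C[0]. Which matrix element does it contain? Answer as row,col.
lane 11=>11/4=2, 11 mod 4=3
i=0  r:2+0=>2  c:2·3+0=>6

2,6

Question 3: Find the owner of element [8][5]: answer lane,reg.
r=8→G=0,rhi=1  c=5→T=2,p=1
L=0*4+2=2  i=1*2+1=3

2,3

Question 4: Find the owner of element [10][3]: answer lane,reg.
r:10=>grp=2,rB=1  c:3=>tig=1,lo=1
L=2*4+1=9  i=1*2+1=3

9,3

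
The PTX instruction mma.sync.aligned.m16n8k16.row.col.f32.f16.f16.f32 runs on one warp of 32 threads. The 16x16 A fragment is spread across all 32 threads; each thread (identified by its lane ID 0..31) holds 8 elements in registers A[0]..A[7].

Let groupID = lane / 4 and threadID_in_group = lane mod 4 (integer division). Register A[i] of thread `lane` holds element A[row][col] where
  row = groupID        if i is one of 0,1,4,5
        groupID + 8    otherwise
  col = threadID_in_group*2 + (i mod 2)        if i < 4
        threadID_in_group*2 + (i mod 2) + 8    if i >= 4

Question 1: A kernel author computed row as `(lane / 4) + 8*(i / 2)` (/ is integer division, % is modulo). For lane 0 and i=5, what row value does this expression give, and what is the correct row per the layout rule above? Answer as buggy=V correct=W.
buggy=16 correct=0

`(lane / 4) + 8*(i / 2)`[0,5]->16
lane 0: g=0 (0/4), t=0 (0%4)
i=5: r=0+0=0, c=0*2+1+8=9
row: 16 vs 0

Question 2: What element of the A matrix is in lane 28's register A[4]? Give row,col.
28: g=7,t=0
[4] (7+0,0*2+0+8) = (7,8)

7,8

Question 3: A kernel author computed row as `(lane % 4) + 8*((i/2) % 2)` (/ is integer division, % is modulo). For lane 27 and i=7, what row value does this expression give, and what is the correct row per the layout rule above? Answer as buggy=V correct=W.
buggy=11 correct=14

`(lane % 4) + 8*((i/2) % 2)`[27,7]→11
L=27→G=27>>2=6, T=27&3=3
[7]→row 6+8=14  col 3·2+1+8=15
row: 11 vs 14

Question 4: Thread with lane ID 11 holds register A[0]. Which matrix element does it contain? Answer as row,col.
2,6

lane 11⇒11/4=2, 11 mod 4=3
i=0  r:2+0⇒2  c:2·3+0+0⇒6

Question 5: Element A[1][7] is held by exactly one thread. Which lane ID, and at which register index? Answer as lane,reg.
7,1

r=1⇒gr=1,Rb=0  c=7⇒Cb=0,th=3,odd=1
L=1*4+3=7  i=0*4+0*2+1=1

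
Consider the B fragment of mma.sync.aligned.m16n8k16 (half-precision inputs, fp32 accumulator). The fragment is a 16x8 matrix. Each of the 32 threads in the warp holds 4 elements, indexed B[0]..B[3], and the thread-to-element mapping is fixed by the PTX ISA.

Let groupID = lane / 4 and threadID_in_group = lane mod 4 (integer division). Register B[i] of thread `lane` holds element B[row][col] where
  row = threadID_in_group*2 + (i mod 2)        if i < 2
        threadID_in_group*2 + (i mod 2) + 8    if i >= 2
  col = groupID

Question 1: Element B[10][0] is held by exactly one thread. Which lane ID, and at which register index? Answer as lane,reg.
c: 0->gid=0  r: 10->r8=1,tid=1,i&1=0
L=0*4+1=1  i=1*2+0=2

1,2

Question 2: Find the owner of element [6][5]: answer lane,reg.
c=5→G=5  r=6→rhi=0,T=3,p=0
L=5*4+3=23  i=0*2+0=0

23,0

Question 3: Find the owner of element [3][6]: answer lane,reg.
25,1

c=6→G=6  r=3→rhi=0,T=1,p=1
L=6*4+1=25  i=0*2+1=1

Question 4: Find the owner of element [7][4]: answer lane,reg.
19,1

c=4⇒gr=4  r=7⇒Rb=0,th=3,odd=1
L=4*4+3=19  i=0*2+1=1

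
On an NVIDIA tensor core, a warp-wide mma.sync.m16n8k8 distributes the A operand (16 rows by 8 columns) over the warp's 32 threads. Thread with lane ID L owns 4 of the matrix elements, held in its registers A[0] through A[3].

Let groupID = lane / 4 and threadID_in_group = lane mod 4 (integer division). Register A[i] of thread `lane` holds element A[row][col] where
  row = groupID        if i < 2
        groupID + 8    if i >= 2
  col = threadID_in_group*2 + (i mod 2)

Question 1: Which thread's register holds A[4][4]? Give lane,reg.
r=4⇒gr=4,Rb=0  c=4⇒th=2,odd=0
L=4*4+2=18  i=0*2+0=0

18,0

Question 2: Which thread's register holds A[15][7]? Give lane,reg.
r=15->g=7,rb=1  c=7->t=3,b0=1
L=7*4+3=31  i=1*2+1=3

31,3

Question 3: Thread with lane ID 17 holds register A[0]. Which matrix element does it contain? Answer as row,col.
4,2

L=17⇒gr=17>>2=4, th=17&3=1
[0]⇒row 4+0=4  col 1·2+0=2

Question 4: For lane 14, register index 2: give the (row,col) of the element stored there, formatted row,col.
11,4

lane 14: g=3 (14/4), t=2 (14%4)
i=2: r=3+8=11, c=2*2+0=4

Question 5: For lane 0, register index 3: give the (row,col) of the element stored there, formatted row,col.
lane 0⇒0/4=0, 0 mod 4=0
i=3  r:0+8⇒8  c:2·0+1⇒1

8,1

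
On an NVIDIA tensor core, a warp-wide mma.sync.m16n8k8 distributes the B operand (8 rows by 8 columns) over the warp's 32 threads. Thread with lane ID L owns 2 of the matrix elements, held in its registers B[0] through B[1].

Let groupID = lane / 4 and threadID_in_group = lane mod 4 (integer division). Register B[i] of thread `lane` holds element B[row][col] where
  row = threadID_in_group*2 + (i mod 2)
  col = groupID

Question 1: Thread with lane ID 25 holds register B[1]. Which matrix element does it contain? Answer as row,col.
25: gr=6,th=1
[1] (1*2+1,6) = (3,6)

3,6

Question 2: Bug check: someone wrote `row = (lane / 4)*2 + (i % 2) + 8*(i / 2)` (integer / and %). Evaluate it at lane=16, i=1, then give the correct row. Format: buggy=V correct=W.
`(lane / 4)*2 + (i % 2) + 8*(i / 2)`[16,1]->9
L=16->g=16>>2=4, t=16&3=0
[1]->row 0·2+1=1  col g=4
row: 9 vs 1

buggy=9 correct=1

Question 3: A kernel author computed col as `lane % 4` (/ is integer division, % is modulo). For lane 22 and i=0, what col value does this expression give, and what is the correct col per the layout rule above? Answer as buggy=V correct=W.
`lane % 4`[22,0]→2
L=22→G=22>>2=5, T=22&3=2
[0]→row 2·2+0=4  col G=5
col: 2 vs 5

buggy=2 correct=5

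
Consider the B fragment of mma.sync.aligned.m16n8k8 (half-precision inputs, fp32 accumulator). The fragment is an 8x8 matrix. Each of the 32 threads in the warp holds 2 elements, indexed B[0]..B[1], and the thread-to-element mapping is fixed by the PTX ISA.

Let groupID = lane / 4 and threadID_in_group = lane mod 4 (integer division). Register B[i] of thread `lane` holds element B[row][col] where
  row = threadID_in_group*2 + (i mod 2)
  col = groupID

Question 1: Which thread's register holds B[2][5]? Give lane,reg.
c=5⇒gr=5  r=2⇒th=1,odd=0
L=5*4+1=21  i=0=0

21,0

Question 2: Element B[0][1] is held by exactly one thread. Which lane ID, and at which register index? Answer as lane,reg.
c=1->g=1  r=0->t=0,b0=0
L=1*4+0=4  i=0=0

4,0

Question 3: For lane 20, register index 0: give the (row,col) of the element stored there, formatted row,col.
L=20⇒gr=20>>2=5, th=20&3=0
[0]⇒row 0·2+0=0  col gr=5

0,5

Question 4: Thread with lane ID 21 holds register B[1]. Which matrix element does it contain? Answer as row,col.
lane 21: gid=5 (21/4), tid=1 (21%4)
i=1: r=1*2+1=3, c=gid=5

3,5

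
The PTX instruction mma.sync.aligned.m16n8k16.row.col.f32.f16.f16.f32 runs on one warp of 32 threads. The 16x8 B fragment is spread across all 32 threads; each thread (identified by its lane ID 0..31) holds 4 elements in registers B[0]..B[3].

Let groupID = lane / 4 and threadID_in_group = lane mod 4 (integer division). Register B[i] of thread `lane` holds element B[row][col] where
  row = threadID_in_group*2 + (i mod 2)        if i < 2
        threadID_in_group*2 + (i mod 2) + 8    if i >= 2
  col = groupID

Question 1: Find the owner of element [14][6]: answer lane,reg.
c=6⇒gr=6  r=14⇒Rb=1,th=3,odd=0
L=6*4+3=27  i=1*2+0=2

27,2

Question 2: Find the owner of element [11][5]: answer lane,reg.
c:5=>grp=5  r:11=>rB=1,tig=1,lo=1
L=5*4+1=21  i=1*2+1=3

21,3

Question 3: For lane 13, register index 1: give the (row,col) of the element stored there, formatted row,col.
13: G=3,T=1
[1] (1*2+1+0,3) = (3,3)

3,3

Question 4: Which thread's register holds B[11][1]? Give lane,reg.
c: 1->gid=1  r: 11->r8=1,tid=1,i&1=1
L=1*4+1=5  i=1*2+1=3

5,3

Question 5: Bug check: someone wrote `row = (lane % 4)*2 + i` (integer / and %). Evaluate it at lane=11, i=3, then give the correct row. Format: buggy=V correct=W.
`(lane % 4)*2 + i`[11,3]→9
11: G=2,T=3
[3] (3*2+1+8,2) = (15,2)
row: 9 vs 15

buggy=9 correct=15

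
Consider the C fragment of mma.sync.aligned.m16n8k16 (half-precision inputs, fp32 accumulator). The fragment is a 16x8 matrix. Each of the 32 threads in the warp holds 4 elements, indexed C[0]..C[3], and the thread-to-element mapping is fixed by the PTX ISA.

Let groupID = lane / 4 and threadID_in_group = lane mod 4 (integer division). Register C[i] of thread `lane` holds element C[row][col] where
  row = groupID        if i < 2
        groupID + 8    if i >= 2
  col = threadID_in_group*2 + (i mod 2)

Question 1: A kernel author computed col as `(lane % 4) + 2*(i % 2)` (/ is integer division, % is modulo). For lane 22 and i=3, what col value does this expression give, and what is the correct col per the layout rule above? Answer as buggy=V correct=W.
`(lane % 4) + 2*(i % 2)`[22,3]->4
lane 22: gid=5 (22/4), tid=2 (22%4)
i=3: r=5+8=13, c=2*2+1=5
col: 4 vs 5

buggy=4 correct=5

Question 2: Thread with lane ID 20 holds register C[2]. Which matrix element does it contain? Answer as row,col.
20: grp=5,tig=0
[2] (5+8,0*2+0) = (13,0)

13,0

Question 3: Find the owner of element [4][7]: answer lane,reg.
r:4=>grp=4,rB=0  c:7=>tig=3,lo=1
L=4*4+3=19  i=0*2+1=1

19,1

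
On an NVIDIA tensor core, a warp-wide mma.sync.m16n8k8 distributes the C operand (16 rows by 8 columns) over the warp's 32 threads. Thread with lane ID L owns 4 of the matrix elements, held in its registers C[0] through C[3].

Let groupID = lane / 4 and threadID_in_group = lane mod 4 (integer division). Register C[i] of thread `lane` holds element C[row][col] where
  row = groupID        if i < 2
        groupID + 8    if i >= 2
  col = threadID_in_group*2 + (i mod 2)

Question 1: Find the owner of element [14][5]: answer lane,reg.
26,3

r: 14->gid=6,r8=1  c: 5->tid=2,i&1=1
L=6*4+2=26  i=1*2+1=3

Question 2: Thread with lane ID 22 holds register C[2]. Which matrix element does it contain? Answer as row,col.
lane 22: gid=5 (22/4), tid=2 (22%4)
i=2: r=5+8=13, c=2*2+0=4

13,4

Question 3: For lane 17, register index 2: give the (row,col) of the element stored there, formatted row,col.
12,2

lane 17: G=4 (17/4), T=1 (17%4)
i=2: r=4+8=12, c=1*2+0=2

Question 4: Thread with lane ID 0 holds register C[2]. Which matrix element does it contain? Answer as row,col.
lane 0=>0/4=0, 0 mod 4=0
i=2  r:0+8=>8  c:2·0+0=>0

8,0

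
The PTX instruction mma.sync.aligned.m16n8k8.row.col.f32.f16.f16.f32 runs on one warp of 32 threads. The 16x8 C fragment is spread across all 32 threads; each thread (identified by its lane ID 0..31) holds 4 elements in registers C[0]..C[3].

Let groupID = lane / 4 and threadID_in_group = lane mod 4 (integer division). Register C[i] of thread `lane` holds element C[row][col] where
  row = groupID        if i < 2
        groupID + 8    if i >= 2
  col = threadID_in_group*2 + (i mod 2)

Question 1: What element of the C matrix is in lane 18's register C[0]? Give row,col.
18: g=4,t=2
[0] (4+0,2*2+0) = (4,4)

4,4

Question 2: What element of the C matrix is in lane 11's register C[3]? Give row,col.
10,7

lane 11->11/4=2, 11 mod 4=3
i=3  r:2+8->10  c:2·3+1->7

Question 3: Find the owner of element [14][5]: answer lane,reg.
26,3

r=14->g=6,rb=1  c=5->t=2,b0=1
L=6*4+2=26  i=1*2+1=3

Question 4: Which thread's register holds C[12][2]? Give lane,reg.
r=12->g=4,rb=1  c=2->t=1,b0=0
L=4*4+1=17  i=1*2+0=2

17,2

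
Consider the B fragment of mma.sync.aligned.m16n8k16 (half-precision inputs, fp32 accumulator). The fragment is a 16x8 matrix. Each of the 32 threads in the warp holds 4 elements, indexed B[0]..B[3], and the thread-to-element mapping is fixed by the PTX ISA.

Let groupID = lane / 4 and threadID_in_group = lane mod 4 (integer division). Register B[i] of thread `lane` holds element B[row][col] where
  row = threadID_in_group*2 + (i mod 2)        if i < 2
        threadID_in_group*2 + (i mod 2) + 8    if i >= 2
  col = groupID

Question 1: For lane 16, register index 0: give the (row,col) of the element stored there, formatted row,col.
0,4

lane 16->16/4=4, 16 mod 4=0
i=0  r:2·0+0+0->0  c:4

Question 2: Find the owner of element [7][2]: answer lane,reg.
11,1

c=2->g=2  r=7->rb=0,t=3,b0=1
L=2*4+3=11  i=0*2+1=1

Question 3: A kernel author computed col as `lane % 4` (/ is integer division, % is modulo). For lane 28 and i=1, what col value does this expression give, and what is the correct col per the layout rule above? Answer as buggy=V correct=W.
buggy=0 correct=7

`lane % 4`[28,1]→0
lane 28: G=7 (28/4), T=0 (28%4)
i=1: r=0*2+1+0=1, c=G=7
col: 0 vs 7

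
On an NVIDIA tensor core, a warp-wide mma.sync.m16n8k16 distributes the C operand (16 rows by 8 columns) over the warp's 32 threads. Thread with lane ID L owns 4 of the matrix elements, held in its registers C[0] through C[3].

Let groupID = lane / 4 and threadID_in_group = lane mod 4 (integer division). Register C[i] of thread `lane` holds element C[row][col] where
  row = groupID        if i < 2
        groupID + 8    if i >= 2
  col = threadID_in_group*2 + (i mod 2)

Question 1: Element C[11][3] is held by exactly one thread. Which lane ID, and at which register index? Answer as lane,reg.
r=11->g=3,rb=1  c=3->t=1,b0=1
L=3*4+1=13  i=1*2+1=3

13,3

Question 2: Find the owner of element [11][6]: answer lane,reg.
15,2

r: 11->gid=3,r8=1  c: 6->tid=3,i&1=0
L=3*4+3=15  i=1*2+0=2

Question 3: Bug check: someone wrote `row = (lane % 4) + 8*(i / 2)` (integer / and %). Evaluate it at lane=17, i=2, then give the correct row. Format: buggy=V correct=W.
`(lane % 4) + 8*(i / 2)`[17,2]→9
17: G=4,T=1
[2] (4+8,1*2+0) = (12,2)
row: 9 vs 12

buggy=9 correct=12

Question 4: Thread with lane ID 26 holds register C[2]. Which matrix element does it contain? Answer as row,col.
lane 26: g=6 (26/4), t=2 (26%4)
i=2: r=6+8=14, c=2*2+0=4

14,4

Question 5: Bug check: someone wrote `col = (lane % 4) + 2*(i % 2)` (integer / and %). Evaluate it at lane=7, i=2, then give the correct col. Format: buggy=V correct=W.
buggy=3 correct=6

`(lane % 4) + 2*(i % 2)`[7,2]->3
lane 7: gid=1 (7/4), tid=3 (7%4)
i=2: r=1+8=9, c=3*2+0=6
col: 3 vs 6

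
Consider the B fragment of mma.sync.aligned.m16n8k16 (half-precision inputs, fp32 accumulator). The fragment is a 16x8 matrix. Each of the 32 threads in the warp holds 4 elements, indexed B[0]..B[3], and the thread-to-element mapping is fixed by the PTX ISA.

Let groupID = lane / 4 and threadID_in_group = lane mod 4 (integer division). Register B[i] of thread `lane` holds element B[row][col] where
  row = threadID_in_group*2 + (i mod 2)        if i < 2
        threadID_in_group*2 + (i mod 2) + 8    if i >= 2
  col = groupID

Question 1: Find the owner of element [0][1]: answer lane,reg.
c=1⇒gr=1  r=0⇒Rb=0,th=0,odd=0
L=1*4+0=4  i=0*2+0=0

4,0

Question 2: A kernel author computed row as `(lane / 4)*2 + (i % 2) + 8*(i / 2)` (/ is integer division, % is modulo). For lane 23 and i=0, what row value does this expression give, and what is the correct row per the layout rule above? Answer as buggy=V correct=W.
buggy=10 correct=6

`(lane / 4)*2 + (i % 2) + 8*(i / 2)`[23,0]->10
23: g=5,t=3
[0] (3*2+0+0,5) = (6,5)
row: 10 vs 6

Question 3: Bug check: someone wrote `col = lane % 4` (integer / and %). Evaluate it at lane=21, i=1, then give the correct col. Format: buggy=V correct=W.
buggy=1 correct=5

`lane % 4`[21,1]->1
lane 21: g=5 (21/4), t=1 (21%4)
i=1: r=1*2+1+0=3, c=g=5
col: 1 vs 5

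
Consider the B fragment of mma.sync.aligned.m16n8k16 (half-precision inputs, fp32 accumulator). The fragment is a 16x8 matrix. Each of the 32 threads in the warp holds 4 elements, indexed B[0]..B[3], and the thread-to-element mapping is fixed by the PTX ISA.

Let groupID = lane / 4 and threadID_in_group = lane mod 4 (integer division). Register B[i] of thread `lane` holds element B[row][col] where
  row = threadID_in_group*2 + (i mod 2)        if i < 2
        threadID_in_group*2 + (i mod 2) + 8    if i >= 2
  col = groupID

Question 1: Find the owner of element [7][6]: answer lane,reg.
27,1

c:6=>grp=6  r:7=>rB=0,tig=3,lo=1
L=6*4+3=27  i=0*2+1=1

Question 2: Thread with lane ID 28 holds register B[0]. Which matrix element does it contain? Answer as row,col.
0,7

L=28→G=28>>2=7, T=28&3=0
[0]→row 0·2+0+0=0  col G=7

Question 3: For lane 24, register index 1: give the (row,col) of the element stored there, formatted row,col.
1,6

lane 24: gr=6 (24/4), th=0 (24%4)
i=1: r=0*2+1+0=1, c=gr=6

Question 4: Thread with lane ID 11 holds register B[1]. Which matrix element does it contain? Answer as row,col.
7,2

lane 11=>11/4=2, 11 mod 4=3
i=1  r:2·3+1+0=>7  c:2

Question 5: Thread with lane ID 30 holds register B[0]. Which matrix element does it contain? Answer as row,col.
L=30->gid=30>>2=7, tid=30&3=2
[0]->row 2·2+0+0=4  col gid=7

4,7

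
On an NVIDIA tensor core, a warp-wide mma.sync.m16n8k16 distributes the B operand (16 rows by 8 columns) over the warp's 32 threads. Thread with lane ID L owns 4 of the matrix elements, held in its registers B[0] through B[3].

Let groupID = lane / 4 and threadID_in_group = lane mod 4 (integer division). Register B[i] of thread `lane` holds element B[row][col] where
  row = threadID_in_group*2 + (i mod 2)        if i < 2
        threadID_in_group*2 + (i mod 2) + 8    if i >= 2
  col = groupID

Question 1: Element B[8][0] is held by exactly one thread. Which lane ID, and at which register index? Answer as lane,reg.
0,2

c=0⇒gr=0  r=8⇒Rb=1,th=0,odd=0
L=0*4+0=0  i=1*2+0=2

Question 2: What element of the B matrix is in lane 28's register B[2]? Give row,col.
8,7

lane 28: gid=7 (28/4), tid=0 (28%4)
i=2: r=0*2+0+8=8, c=gid=7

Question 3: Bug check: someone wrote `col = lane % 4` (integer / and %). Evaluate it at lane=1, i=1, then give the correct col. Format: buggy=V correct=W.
`lane % 4`[1,1]=>1
lane 1: grp=0 (1/4), tig=1 (1%4)
i=1: r=1*2+1+0=3, c=grp=0
col: 1 vs 0

buggy=1 correct=0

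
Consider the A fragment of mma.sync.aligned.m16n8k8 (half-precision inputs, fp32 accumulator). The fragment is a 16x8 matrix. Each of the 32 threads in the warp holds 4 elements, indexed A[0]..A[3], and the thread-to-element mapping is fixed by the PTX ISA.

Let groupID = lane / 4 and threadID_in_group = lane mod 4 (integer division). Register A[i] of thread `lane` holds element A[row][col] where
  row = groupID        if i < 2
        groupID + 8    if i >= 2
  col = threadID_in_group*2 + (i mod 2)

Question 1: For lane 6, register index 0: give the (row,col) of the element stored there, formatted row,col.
6: grp=1,tig=2
[0] (1+0,2*2+0) = (1,4)

1,4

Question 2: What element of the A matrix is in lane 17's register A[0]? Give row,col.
17: G=4,T=1
[0] (4+0,1*2+0) = (4,2)

4,2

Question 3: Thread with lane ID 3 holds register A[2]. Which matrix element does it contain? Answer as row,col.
8,6

3: gr=0,th=3
[2] (0+8,3*2+0) = (8,6)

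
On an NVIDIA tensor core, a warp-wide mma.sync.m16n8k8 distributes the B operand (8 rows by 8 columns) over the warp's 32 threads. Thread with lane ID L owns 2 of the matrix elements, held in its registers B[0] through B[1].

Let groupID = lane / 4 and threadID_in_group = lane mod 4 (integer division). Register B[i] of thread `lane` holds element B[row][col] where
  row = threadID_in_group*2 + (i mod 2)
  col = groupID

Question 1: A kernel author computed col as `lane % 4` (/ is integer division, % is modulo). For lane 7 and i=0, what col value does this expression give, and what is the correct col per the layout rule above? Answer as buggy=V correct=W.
buggy=3 correct=1

`lane % 4`[7,0]⇒3
7: gr=1,th=3
[0] (3*2+0,1) = (6,1)
col: 3 vs 1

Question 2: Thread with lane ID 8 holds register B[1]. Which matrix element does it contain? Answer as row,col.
L=8->gid=8>>2=2, tid=8&3=0
[1]->row 0·2+1=1  col gid=2

1,2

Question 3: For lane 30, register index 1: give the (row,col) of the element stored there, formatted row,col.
5,7

lane 30: gr=7 (30/4), th=2 (30%4)
i=1: r=2*2+1=5, c=gr=7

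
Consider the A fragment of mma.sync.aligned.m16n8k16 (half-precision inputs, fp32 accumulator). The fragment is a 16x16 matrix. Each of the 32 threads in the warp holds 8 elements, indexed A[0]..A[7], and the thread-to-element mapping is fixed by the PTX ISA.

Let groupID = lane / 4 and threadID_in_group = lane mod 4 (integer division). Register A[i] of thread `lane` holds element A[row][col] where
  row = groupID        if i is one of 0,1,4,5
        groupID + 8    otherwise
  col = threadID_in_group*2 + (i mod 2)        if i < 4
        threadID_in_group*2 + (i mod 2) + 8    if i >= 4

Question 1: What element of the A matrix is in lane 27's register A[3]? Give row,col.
L=27->g=27>>2=6, t=27&3=3
[3]->row 6+8=14  col 3·2+1+0=7

14,7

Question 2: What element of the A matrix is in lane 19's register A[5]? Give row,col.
L=19⇒gr=19>>2=4, th=19&3=3
[5]⇒row 4+0=4  col 3·2+1+8=15

4,15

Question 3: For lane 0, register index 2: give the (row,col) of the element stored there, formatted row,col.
8,0

0: gr=0,th=0
[2] (0+8,0*2+0+0) = (8,0)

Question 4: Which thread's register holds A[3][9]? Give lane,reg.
r:3=>grp=3,rB=0  c:9=>cB=1,tig=0,lo=1
L=3*4+0=12  i=1*4+0*2+1=5

12,5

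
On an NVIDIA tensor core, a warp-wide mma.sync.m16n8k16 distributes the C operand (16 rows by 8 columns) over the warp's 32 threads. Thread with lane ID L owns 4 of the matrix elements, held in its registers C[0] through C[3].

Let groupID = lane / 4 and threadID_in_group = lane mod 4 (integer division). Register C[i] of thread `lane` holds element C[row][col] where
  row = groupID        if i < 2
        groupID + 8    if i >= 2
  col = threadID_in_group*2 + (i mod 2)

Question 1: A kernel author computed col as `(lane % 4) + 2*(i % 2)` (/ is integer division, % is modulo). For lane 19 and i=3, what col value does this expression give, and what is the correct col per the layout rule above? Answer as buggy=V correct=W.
`(lane % 4) + 2*(i % 2)`[19,3]→5
lane 19→19/4=4, 19 mod 4=3
i=3  r:4+8→12  c:2·3+1→7
col: 5 vs 7

buggy=5 correct=7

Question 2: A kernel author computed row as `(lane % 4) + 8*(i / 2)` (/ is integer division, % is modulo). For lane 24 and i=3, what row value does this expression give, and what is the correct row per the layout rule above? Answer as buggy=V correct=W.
buggy=8 correct=14

`(lane % 4) + 8*(i / 2)`[24,3]→8
L=24→G=24>>2=6, T=24&3=0
[3]→row 6+8=14  col 0·2+1=1
row: 8 vs 14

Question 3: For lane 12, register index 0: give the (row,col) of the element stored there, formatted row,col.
3,0

L=12⇒gr=12>>2=3, th=12&3=0
[0]⇒row 3+0=3  col 0·2+0=0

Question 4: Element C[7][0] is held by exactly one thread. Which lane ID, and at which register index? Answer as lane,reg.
28,0

r: 7->gid=7,r8=0  c: 0->tid=0,i&1=0
L=7*4+0=28  i=0*2+0=0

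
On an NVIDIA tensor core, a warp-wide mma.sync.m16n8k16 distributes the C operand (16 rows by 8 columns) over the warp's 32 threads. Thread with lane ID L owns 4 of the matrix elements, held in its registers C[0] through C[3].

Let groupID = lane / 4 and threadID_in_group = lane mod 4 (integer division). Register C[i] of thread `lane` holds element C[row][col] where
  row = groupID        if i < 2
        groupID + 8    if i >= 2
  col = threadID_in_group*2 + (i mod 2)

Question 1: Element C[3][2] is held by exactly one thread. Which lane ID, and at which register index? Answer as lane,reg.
r:3=>grp=3,rB=0  c:2=>tig=1,lo=0
L=3*4+1=13  i=0*2+0=0

13,0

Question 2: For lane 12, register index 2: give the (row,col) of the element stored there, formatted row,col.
12: g=3,t=0
[2] (3+8,0*2+0) = (11,0)

11,0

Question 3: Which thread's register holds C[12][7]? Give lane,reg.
r=12->g=4,rb=1  c=7->t=3,b0=1
L=4*4+3=19  i=1*2+1=3

19,3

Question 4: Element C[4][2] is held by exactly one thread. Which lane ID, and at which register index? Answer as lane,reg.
r=4->g=4,rb=0  c=2->t=1,b0=0
L=4*4+1=17  i=0*2+0=0

17,0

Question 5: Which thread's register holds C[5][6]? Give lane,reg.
r=5->g=5,rb=0  c=6->t=3,b0=0
L=5*4+3=23  i=0*2+0=0

23,0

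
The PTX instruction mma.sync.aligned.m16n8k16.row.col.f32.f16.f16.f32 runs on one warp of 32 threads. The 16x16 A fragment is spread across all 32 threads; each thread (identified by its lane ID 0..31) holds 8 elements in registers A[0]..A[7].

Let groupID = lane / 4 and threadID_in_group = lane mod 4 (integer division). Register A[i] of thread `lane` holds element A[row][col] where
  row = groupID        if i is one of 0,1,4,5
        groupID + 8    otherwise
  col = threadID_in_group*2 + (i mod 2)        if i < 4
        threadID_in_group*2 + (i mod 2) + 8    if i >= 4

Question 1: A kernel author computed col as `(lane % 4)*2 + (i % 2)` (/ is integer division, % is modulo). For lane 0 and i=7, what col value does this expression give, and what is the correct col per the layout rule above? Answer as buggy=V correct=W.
buggy=1 correct=9

`(lane % 4)*2 + (i % 2)`[0,7]->1
L=0->g=0>>2=0, t=0&3=0
[7]->row 0+8=8  col 0·2+1+8=9
col: 1 vs 9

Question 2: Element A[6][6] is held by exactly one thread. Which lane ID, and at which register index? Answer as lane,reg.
r=6->g=6,rb=0  c=6->cb=0,t=3,b0=0
L=6*4+3=27  i=0*4+0*2+0=0

27,0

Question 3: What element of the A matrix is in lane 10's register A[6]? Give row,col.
10,12

lane 10: g=2 (10/4), t=2 (10%4)
i=6: r=2+8=10, c=2*2+0+8=12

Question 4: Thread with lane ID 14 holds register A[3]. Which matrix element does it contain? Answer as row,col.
11,5

lane 14: gr=3 (14/4), th=2 (14%4)
i=3: r=3+8=11, c=2*2+1+0=5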